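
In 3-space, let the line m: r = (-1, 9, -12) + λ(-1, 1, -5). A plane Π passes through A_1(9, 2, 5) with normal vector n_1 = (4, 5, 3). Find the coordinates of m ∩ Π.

Π: n_1·r = n_1·A_1 gives 4x + 5y + 3z = 61.
Substitute r = (-1, 9, -12) + t(-1, 1, -5) into the plane: 5 + (-14)t = 61, so t = -4.
Intersection: (-1, 9, -12) + (-4)·(-1, 1, -5) = (3, 5, 8).

(3, 5, 8)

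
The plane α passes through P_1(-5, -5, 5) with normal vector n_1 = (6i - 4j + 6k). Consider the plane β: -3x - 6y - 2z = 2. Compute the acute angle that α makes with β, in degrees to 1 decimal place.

α: n_1·r = n_1·P_1 gives 6x - 4y + 6z = 20.
cos θ = |n₁·n₂| / (|n₁||n₂|) = |-6| / (√88 · √49).
θ = arccos(0.09137) ≈ 84.8°.

84.8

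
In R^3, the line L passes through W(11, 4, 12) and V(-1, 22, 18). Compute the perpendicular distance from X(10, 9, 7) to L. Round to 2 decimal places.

A direction vector for L is V − W = (-12, 18, 6).
Taking (11, 4, 12) on L with direction v = (-12, 18, 6): w = X − (11, 4, 12) = (-1, 5, -5), and w × v = (120, 66, 42).
Distance = |w × v| / |v| = √20520 / √504 ≈ 6.38.

6.38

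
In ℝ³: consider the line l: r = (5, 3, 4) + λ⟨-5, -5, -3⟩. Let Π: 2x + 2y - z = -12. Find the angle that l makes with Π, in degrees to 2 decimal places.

47.54

sin θ = |n·v| / (|n||v|) = |-17| / (√9 · √59) = 0.73774.
θ ≈ 47.54°.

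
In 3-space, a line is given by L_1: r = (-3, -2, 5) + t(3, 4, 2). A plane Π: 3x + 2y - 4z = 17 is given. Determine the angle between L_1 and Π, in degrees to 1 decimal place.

sin θ = |n·v| / (|n||v|) = |9| / (√29 · √29) = 0.31034.
θ ≈ 18.1°.

18.1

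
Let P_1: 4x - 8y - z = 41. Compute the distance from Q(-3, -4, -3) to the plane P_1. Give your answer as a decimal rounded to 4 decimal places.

2.0000

n·Q − d = (4)·(-3) + (-8)·(-4) + (-1)·(-3) − 41 = -18; |n| = √81.
Distance = |-18| / √81 = 18/√81 ≈ 2.0000.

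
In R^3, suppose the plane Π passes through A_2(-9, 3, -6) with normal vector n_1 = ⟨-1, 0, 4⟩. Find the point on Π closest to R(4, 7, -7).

Π: n_1·r = n_1·A_2 gives -x + 4z = -15.
Foot = R − λn with λ = (n·R − d)/|n|² = (-32 − (-15))/17 = -1.
Foot = (4, 7, -7) − (-1)·(-1, 0, 4) = (3, 7, -3).

(3, 7, -3)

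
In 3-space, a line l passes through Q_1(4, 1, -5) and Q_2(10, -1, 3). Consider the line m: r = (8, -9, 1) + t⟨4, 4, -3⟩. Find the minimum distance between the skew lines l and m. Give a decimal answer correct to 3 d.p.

6.357

A direction vector for l is Q_2 − Q_1 = (6, -2, 8).
Common perpendicular direction n = (6, -2, 8) × (4, 4, -3) = (-26, 50, 32).
With w = (8, -9, 1) − (4, 1, -5) = (4, -10, 6), w · n = -412.
Distance = |w · n| / |n| = |-412| / √4200 ≈ 6.357.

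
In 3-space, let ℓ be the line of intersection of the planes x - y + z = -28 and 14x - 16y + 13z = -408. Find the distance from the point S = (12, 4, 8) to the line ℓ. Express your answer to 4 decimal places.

Direction of ℓ: (1, -1, 1) × (14, -16, 13) = (3, 1, -2).
A point on ℓ: solving the two plane equations with x = -11 gives (-11, 11, -6).
Taking (-11, 11, -6) on ℓ with direction v = (3, 1, -2): w = S − (-11, 11, -6) = (23, -7, 14), and w × v = (0, 88, 44).
Distance = |w × v| / |v| = √9680 / √14 ≈ 26.2950.

26.2950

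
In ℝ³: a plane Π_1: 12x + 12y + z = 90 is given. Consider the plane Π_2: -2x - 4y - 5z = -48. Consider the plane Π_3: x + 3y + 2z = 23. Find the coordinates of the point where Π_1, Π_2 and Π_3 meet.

Solving the 3×3 linear system 12x + 12y + z = 90, -2x - 4y - 5z = -48, x + 3y + 2z = 23 (e.g. by elimination or Cramer's rule, determinant = 70) gives (5, 2, 6).

(5, 2, 6)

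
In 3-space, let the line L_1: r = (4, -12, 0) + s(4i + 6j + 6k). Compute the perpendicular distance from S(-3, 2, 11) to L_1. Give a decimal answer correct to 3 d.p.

14.031

Taking (4, -12, 0) on L_1 with direction v = (4, 6, 6): w = S − (4, -12, 0) = (-7, 14, 11), and w × v = (18, 86, -98).
Distance = |w × v| / |v| = √17324 / √88 ≈ 14.031.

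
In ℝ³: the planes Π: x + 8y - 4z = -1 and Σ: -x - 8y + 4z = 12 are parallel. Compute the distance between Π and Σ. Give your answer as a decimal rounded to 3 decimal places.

Rescale Σ by 1/(-1): x + 8y - 4z = -12. Then distance = |-1 − (-12)| / √81 ≈ 1.222.

1.222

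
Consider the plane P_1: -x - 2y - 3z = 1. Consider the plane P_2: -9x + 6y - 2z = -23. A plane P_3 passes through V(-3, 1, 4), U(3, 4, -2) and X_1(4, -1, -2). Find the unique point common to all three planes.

(9, 7, -8)

VU = (6, 3, -6), VX_1 = (7, -2, -6); a normal to P_3 is VU × VX_1 = (-30, -6, -33).
Using V: P_3 has equation -30x - 6y - 33z = -48.
Solving the 3×3 linear system -x - 2y - 3z = 1, -9x + 6y - 2z = -23, -30x - 6y - 33z = -48 (e.g. by elimination or Cramer's rule, determinant = -18) gives (9, 7, -8).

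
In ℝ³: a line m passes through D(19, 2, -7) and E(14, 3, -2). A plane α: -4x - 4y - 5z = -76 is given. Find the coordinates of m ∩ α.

(4, 5, 8)

A direction vector for m is E − D = (-5, 1, 5).
Substitute r = (19, 2, -7) + t(-5, 1, 5) into the plane: -49 + (-9)t = -76, so t = 3.
Intersection: (19, 2, -7) + 3·(-5, 1, 5) = (4, 5, 8).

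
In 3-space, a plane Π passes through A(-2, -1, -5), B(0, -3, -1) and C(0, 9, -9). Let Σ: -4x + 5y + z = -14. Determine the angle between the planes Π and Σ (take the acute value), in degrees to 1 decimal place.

33.8

AB = (2, -2, 4), AC = (2, 10, -4); a normal to Π is AB × AC = (-32, 16, 24).
Using A: Π has equation -32x + 16y + 24z = -72.
cos θ = |n₁·n₂| / (|n₁||n₂|) = |232| / (√1856 · √42).
θ = arccos(0.83095) ≈ 33.8°.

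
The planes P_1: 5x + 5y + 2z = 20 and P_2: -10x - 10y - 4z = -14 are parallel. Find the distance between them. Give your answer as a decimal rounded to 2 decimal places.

1.77

Rescale P_2 by 1/(-2): 5x + 5y + 2z = 7. Then distance = |20 − 7| / √54 ≈ 1.77.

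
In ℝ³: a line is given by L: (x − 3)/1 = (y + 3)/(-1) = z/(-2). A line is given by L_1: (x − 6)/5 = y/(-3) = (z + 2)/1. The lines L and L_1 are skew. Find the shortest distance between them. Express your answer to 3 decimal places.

L has direction (1, -1, -2) through (3, -3, 0).
L_1 has direction (5, -3, 1) through (6, 0, -2).
Common perpendicular direction n = (1, -1, -2) × (5, -3, 1) = (-7, -11, 2).
With w = (6, 0, -2) − (3, -3, 0) = (3, 3, -2), w · n = -58.
Distance = |w · n| / |n| = |-58| / √174 ≈ 4.397.

4.397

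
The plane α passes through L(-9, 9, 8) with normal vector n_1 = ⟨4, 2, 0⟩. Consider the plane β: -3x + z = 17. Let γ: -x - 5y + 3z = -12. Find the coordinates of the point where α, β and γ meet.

(-6, 3, -1)

α: n_1·r = n_1·L gives 4x + 2y = -18.
Solving the 3×3 linear system 4x + 2y = -18, -3x + z = 17, -x - 5y + 3z = -12 (e.g. by elimination or Cramer's rule, determinant = 36) gives (-6, 3, -1).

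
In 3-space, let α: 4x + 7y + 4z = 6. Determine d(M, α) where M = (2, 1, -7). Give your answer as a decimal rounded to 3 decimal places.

n·M − d = (4)·(2) + (7)·(1) + (4)·(-7) − 6 = -19; |n| = √81.
Distance = |-19| / √81 = 19/√81 ≈ 2.111.

2.111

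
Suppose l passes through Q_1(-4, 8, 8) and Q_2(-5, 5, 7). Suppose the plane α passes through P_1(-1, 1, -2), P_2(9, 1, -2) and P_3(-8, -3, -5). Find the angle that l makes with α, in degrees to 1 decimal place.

A direction vector for l is Q_2 − Q_1 = (-1, -3, -1).
P_1P_2 = (10, 0, 0), P_1P_3 = (-7, -4, -3); a normal to α is P_1P_2 × P_1P_3 = (0, 30, -40).
Using P_1: α has equation 30y - 40z = 110.
sin θ = |n·v| / (|n||v|) = |-50| / (√2500 · √11) = 0.30151.
θ ≈ 17.5°.

17.5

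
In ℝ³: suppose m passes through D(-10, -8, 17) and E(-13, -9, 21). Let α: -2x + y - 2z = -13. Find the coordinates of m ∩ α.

A direction vector for m is E − D = (-3, -1, 4).
Substitute r = (-10, -8, 17) + t(-3, -1, 4) into the plane: -22 + (-3)t = -13, so t = -3.
Intersection: (-10, -8, 17) + (-3)·(-3, -1, 4) = (-1, -5, 5).

(-1, -5, 5)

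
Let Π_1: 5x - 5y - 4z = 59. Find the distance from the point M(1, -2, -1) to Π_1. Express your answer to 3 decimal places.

n·M − d = (5)·(1) + (-5)·(-2) + (-4)·(-1) − 59 = -40; |n| = √66.
Distance = |-40| / √66 = 40/√66 ≈ 4.924.

4.924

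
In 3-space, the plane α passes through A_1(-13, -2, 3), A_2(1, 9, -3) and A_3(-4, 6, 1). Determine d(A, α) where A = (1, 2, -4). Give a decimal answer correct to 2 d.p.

4.33

A_1A_2 = (14, 11, -6), A_1A_3 = (9, 8, -2); a normal to α is A_1A_2 × A_1A_3 = (26, -26, 13).
Using A_1: α has equation 26x - 26y + 13z = -247.
n·A − d = (26)·(1) + (-26)·(2) + (13)·(-4) − (-247) = 169; |n| = √1521.
Distance = |169| / √1521 = 169/√1521 ≈ 4.33.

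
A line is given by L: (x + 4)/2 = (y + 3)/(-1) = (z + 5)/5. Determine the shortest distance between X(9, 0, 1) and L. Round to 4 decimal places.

10.9712

L has direction (2, -1, 5) through (-4, -3, -5).
Taking (-4, -3, -5) on L with direction v = (2, -1, 5): w = X − (-4, -3, -5) = (13, 3, 6), and w × v = (21, -53, -19).
Distance = |w × v| / |v| = √3611 / √30 ≈ 10.9712.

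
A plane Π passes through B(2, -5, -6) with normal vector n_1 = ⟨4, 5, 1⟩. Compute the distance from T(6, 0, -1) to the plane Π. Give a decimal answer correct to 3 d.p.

7.098

Π: n_1·r = n_1·B gives 4x + 5y + z = -23.
n·T − d = (4)·(6) + (5)·(0) + (1)·(-1) − (-23) = 46; |n| = √42.
Distance = |46| / √42 = 46/√42 ≈ 7.098.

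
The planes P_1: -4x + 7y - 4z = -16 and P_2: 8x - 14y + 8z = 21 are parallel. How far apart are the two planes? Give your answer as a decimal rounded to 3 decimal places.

Rescale P_2 by 1/(-2): -4x + 7y - 4z = -21/2. Then distance = |-16 − (-21/2)| / √81 ≈ 0.611.

0.611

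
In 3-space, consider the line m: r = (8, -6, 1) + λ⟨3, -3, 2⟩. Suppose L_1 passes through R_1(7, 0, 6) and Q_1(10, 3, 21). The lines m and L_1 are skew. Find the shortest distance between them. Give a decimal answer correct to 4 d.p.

A direction vector for L_1 is Q_1 − R_1 = (3, 3, 15).
Common perpendicular direction n = (3, -3, 2) × (3, 3, 15) = (-51, -39, 18).
With w = (7, 0, 6) − (8, -6, 1) = (-1, 6, 5), w · n = -93.
Distance = |w · n| / |n| = |-93| / √4446 ≈ 1.3948.

1.3948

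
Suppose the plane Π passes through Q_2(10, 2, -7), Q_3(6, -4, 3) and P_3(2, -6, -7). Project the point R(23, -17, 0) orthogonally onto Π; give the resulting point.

(8, -2, 3)

Q_2Q_3 = (-4, -6, 10), Q_2P_3 = (-8, -8, 0); a normal to Π is Q_2Q_3 × Q_2P_3 = (80, -80, -16).
Using Q_2: Π has equation 80x - 80y - 16z = 752.
Foot = R − λn with λ = (n·R − d)/|n|² = (3200 − 752)/13056 = 3/16.
Foot = (23, -17, 0) − (3/16)·(80, -80, -16) = (8, -2, 3).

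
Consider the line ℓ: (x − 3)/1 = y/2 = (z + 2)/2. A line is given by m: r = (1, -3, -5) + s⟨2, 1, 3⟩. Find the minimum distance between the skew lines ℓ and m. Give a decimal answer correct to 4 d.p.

ℓ has direction (1, 2, 2) through (3, 0, -2).
Common perpendicular direction n = (1, 2, 2) × (2, 1, 3) = (4, 1, -3).
With w = (1, -3, -5) − (3, 0, -2) = (-2, -3, -3), w · n = -2.
Distance = |w · n| / |n| = |-2| / √26 ≈ 0.3922.

0.3922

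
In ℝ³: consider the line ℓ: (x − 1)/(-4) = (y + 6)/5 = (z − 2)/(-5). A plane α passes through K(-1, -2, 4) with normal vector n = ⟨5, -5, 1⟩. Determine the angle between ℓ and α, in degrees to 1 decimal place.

59.5

ℓ has direction (-4, 5, -5) through (1, -6, 2).
α: n·r = n·K gives 5x - 5y + z = 9.
sin θ = |n·v| / (|n||v|) = |-50| / (√51 · √66) = 0.86181.
θ ≈ 59.5°.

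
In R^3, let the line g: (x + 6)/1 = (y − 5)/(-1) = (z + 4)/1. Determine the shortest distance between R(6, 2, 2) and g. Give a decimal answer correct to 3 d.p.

g has direction (1, -1, 1) through (-6, 5, -4).
Taking (-6, 5, -4) on g with direction v = (1, -1, 1): w = R − (-6, 5, -4) = (12, -3, 6), and w × v = (3, -6, -9).
Distance = |w × v| / |v| = √126 / √3 ≈ 6.481.

6.481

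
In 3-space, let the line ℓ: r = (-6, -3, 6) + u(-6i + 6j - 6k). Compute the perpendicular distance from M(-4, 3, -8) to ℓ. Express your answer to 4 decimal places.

11.3137

Taking (-6, -3, 6) on ℓ with direction v = (-6, 6, -6): w = M − (-6, -3, 6) = (2, 6, -14), and w × v = (48, 96, 48).
Distance = |w × v| / |v| = √13824 / √108 ≈ 11.3137.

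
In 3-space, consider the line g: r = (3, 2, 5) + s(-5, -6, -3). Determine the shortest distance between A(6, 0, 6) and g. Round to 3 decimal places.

Taking (3, 2, 5) on g with direction v = (-5, -6, -3): w = A − (3, 2, 5) = (3, -2, 1), and w × v = (12, 4, -28).
Distance = |w × v| / |v| = √944 / √70 ≈ 3.672.

3.672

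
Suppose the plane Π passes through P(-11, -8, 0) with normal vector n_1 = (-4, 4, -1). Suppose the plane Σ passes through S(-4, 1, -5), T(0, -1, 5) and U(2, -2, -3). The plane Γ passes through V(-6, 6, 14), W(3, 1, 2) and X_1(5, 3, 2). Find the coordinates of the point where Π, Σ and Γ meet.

(-4, 1, 8)

Π: n_1·r = n_1·P gives -4x + 4y - z = 12.
ST = (4, -2, 10), SU = (6, -3, 2); a normal to Σ is ST × SU = (26, 52, 0).
Using S: Σ has equation 26x + 52y = -52.
VW = (9, -5, -12), VX_1 = (11, -3, -12); a normal to Γ is VW × VX_1 = (24, -24, 28).
Using V: Γ has equation 24x - 24y + 28z = 104.
Solving the 3×3 linear system -4x + 4y - z = 12, 26x + 52y = -52, 24x - 24y + 28z = 104 (e.g. by elimination or Cramer's rule, determinant = -6864) gives (-4, 1, 8).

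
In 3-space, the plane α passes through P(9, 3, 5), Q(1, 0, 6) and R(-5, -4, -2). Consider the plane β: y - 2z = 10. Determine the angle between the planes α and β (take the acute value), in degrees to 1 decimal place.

PQ = (-8, -3, 1), PR = (-14, -7, -7); a normal to α is PQ × PR = (28, -70, 14).
Using P: α has equation 28x - 70y + 14z = 112.
cos θ = |n₁·n₂| / (|n₁||n₂|) = |-98| / (√5880 · √5).
θ = arccos(0.57155) ≈ 55.1°.

55.1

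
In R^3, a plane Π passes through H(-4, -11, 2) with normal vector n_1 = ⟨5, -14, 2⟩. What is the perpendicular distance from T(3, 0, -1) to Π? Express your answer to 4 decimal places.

8.3333

Π: n_1·r = n_1·H gives 5x - 14y + 2z = 138.
n·T − d = (5)·(3) + (-14)·(0) + (2)·(-1) − 138 = -125; |n| = √225.
Distance = |-125| / √225 = 125/√225 ≈ 8.3333.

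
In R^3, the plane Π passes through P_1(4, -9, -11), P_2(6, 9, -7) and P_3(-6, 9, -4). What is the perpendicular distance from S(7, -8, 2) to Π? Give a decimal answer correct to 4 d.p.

P_1P_2 = (2, 18, 4), P_1P_3 = (-10, 18, 7); a normal to Π is P_1P_2 × P_1P_3 = (54, -54, 216).
Using P_1: Π has equation 54x - 54y + 216z = -1674.
n·S − d = (54)·(7) + (-54)·(-8) + (216)·(2) − (-1674) = 2916; |n| = √52488.
Distance = |2916| / √52488 = 2916/√52488 ≈ 12.7279.

12.7279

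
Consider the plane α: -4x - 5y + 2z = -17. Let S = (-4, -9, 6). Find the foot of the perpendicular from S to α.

(4, 1, 2)

Foot = S − λn with λ = (n·S − d)/|n|² = (73 − (-17))/45 = 2.
Foot = (-4, -9, 6) − 2·(-4, -5, 2) = (4, 1, 2).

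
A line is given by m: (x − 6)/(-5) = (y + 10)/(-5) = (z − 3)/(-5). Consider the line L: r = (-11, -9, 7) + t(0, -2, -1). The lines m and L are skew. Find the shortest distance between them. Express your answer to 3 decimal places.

m has direction (-5, -5, -5) through (6, -10, 3).
Common perpendicular direction n = (-5, -5, -5) × (0, -2, -1) = (-5, -5, 10).
With w = (-11, -9, 7) − (6, -10, 3) = (-17, 1, 4), w · n = 120.
Distance = |w · n| / |n| = |120| / √150 ≈ 9.798.

9.798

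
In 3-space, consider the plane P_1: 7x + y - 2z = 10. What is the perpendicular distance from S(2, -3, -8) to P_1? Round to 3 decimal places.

n·S − d = (7)·(2) + (1)·(-3) + (-2)·(-8) − 10 = 17; |n| = √54.
Distance = |17| / √54 = 17/√54 ≈ 2.313.

2.313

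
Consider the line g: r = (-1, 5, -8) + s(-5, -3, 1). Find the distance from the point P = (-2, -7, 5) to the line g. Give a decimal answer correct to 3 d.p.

Taking (-1, 5, -8) on g with direction v = (-5, -3, 1): w = P − (-1, 5, -8) = (-1, -12, 13), and w × v = (27, -64, -57).
Distance = |w × v| / |v| = √8074 / √35 ≈ 15.188.

15.188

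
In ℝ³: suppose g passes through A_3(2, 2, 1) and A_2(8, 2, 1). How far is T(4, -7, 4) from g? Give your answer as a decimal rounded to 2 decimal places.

A direction vector for g is A_2 − A_3 = (6, 0, 0).
Taking (2, 2, 1) on g with direction v = (6, 0, 0): w = T − (2, 2, 1) = (2, -9, 3), and w × v = (0, 18, 54).
Distance = |w × v| / |v| = √3240 / √36 ≈ 9.49.

9.49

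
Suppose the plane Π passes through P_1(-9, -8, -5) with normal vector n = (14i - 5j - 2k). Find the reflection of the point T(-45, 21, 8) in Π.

(39, -9, -4)

Π: n·r = n·P_1 gives 14x - 5y - 2z = -76.
λ = (n·T − d)/|n|² = (-751 − (-76))/225 = -3.
Reflection = T − 2λn = (-45, 21, 8) − (-6)·(14, -5, -2) = (39, -9, -4).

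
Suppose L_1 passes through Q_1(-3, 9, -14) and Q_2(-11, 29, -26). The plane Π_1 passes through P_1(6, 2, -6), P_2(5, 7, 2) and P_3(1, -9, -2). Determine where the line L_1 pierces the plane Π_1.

A direction vector for L_1 is Q_2 − Q_1 = (-8, 20, -12).
P_1P_2 = (-1, 5, 8), P_1P_3 = (-5, -11, 4); a normal to Π_1 is P_1P_2 × P_1P_3 = (108, -36, 36).
Using P_1: Π_1 has equation 108x - 36y + 36z = 360.
Substitute r = (-3, 9, -14) + t(-8, 20, -12) into the plane: -1152 + (-2016)t = 360, so t = -3/4.
Intersection: (-3, 9, -14) + (-3/4)·(-8, 20, -12) = (3, -6, -5).

(3, -6, -5)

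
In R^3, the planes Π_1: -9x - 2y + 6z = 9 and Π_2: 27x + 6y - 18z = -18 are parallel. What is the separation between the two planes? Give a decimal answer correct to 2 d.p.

Rescale Π_2 by 1/(-3): -9x - 2y + 6z = 6. Then distance = |9 − 6| / √121 ≈ 0.27.

0.27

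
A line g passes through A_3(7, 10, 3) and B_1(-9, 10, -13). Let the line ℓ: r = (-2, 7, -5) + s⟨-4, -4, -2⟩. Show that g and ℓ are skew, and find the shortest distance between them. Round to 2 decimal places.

A direction vector for g is B_1 − A_3 = (-16, 0, -16).
Common perpendicular direction n = (-16, 0, -16) × (-4, -4, -2) = (-64, 32, 64).
With w = (-2, 7, -5) − (7, 10, 3) = (-9, -3, -8), w · n = -32.
Since n ≠ 0 the lines are not parallel, and w · n = -32 ≠ 0 so they do not intersect; hence they are skew.
Distance = |w · n| / |n| = |-32| / √9216 ≈ 0.33.

0.33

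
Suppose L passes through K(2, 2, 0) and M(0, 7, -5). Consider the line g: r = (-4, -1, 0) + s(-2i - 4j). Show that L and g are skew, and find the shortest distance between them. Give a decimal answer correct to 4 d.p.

A direction vector for L is M − K = (-2, 5, -5).
Common perpendicular direction n = (-2, 5, -5) × (-2, -4, 0) = (-20, 10, 18).
With w = (-4, -1, 0) − (2, 2, 0) = (-6, -3, 0), w · n = 90.
Since n ≠ 0 the lines are not parallel, and w · n = 90 ≠ 0 so they do not intersect; hence they are skew.
Distance = |w · n| / |n| = |90| / √824 ≈ 3.1353.

3.1353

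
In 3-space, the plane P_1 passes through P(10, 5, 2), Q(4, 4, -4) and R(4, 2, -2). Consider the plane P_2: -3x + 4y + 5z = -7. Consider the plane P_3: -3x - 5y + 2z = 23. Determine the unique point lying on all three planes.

(4, -5, 5)

PQ = (-6, -1, -6), PR = (-6, -3, -4); a normal to P_1 is PQ × PR = (-14, 12, 12).
Using P: P_1 has equation -14x + 12y + 12z = -56.
Solving the 3×3 linear system -14x + 12y + 12z = -56, -3x + 4y + 5z = -7, -3x - 5y + 2z = 23 (e.g. by elimination or Cramer's rule, determinant = -246) gives (4, -5, 5).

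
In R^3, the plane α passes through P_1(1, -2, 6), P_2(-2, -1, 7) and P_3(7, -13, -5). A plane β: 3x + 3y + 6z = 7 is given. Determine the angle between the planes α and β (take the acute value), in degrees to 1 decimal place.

73.2

P_1P_2 = (-3, 1, 1), P_1P_3 = (6, -11, -11); a normal to α is P_1P_2 × P_1P_3 = (0, -27, 27).
Using P_1: α has equation -27y + 27z = 216.
cos θ = |n₁·n₂| / (|n₁||n₂|) = |81| / (√1458 · √54).
θ = arccos(0.28868) ≈ 73.2°.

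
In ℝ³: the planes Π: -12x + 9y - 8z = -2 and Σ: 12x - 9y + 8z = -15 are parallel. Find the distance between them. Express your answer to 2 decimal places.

Rescale Σ by 1/(-1): -12x + 9y - 8z = 15. Then distance = |-2 − 15| / √289 ≈ 1.00.

1.00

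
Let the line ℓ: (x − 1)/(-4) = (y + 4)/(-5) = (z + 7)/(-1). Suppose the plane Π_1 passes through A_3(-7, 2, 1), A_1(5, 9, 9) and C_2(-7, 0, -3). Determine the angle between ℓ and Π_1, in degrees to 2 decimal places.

28.13

ℓ has direction (-4, -5, -1) through (1, -4, -7).
A_3A_1 = (12, 7, 8), A_3C_2 = (0, -2, -4); a normal to Π_1 is A_3A_1 × A_3C_2 = (-12, 48, -24).
Using A_3: Π_1 has equation -12x + 48y - 24z = 156.
sin θ = |n·v| / (|n||v|) = |-168| / (√3024 · √42) = 0.47140.
θ ≈ 28.13°.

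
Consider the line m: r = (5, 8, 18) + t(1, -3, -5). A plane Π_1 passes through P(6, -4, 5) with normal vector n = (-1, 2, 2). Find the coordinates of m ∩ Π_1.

(8, -1, 3)

Π_1: n·r = n·P gives -x + 2y + 2z = -4.
Substitute r = (5, 8, 18) + t(1, -3, -5) into the plane: 47 + (-17)t = -4, so t = 3.
Intersection: (5, 8, 18) + 3·(1, -3, -5) = (8, -1, 3).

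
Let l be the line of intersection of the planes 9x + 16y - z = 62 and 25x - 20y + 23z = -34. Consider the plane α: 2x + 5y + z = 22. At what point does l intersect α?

Direction of l: (9, 16, -1) × (25, -20, 23) = (348, -232, -580).
A point on l: solving the two plane equations with x = 12 gives (12, -4, -18).
Substitute r = (12, -4, -18) + t(348, -232, -580) into the plane: -14 + (-1044)t = 22, so t = -1/29.
Intersection: (12, -4, -18) + (-1/29)·(348, -232, -580) = (0, 4, 2).

(0, 4, 2)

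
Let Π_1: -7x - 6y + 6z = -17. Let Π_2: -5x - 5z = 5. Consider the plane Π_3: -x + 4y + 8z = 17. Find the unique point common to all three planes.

(-1, 4, 0)

Solving the 3×3 linear system -7x - 6y + 6z = -17, -5x - 5z = 5, -x + 4y + 8z = 17 (e.g. by elimination or Cramer's rule, determinant = -530) gives (-1, 4, 0).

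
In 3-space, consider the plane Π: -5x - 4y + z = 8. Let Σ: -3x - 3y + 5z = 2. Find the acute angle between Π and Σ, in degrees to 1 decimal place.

41.1

cos θ = |n₁·n₂| / (|n₁||n₂|) = |32| / (√42 · √43).
θ = arccos(0.75299) ≈ 41.1°.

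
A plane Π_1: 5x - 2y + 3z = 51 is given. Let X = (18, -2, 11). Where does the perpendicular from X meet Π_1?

(8, 2, 5)

Foot = X − λn with λ = (n·X − d)/|n|² = (127 − 51)/38 = 2.
Foot = (18, -2, 11) − 2·(5, -2, 3) = (8, 2, 5).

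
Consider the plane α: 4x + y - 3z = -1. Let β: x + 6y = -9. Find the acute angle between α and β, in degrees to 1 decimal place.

cos θ = |n₁·n₂| / (|n₁||n₂|) = |10| / (√26 · √37).
θ = arccos(0.32241) ≈ 71.2°.

71.2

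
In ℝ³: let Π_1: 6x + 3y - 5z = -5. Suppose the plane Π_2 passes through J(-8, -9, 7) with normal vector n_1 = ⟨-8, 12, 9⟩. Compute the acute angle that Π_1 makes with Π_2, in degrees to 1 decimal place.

66.4

Π_2: n_1·r = n_1·J gives -8x + 12y + 9z = 19.
cos θ = |n₁·n₂| / (|n₁||n₂|) = |-57| / (√70 · √289).
θ = arccos(0.40075) ≈ 66.4°.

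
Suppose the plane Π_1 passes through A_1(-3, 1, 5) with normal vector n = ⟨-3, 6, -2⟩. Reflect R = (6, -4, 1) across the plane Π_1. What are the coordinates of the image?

(0, 8, -3)

Π_1: n·r = n·A_1 gives -3x + 6y - 2z = 5.
λ = (n·R − d)/|n|² = (-44 − 5)/49 = -1.
Reflection = R − 2λn = (6, -4, 1) − (-2)·(-3, 6, -2) = (0, 8, -3).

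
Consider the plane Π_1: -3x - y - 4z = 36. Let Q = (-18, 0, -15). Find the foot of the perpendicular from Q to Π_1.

Foot = Q − λn with λ = (n·Q − d)/|n|² = (114 − 36)/26 = 3.
Foot = (-18, 0, -15) − 3·(-3, -1, -4) = (-9, 3, -3).

(-9, 3, -3)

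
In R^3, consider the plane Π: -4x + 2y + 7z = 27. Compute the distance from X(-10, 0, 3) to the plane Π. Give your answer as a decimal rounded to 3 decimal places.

n·X − d = (-4)·(-10) + (2)·(0) + (7)·(3) − 27 = 34; |n| = √69.
Distance = |34| / √69 = 34/√69 ≈ 4.093.

4.093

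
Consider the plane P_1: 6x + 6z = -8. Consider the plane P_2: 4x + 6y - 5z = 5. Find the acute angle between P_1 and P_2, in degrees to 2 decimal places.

cos θ = |n₁·n₂| / (|n₁||n₂|) = |-6| / (√72 · √77).
θ = arccos(0.08058) ≈ 85.38°.

85.38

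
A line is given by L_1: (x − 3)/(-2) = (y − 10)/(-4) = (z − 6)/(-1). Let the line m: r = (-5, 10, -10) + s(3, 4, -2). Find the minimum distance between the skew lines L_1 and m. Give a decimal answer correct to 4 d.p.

L_1 has direction (-2, -4, -1) through (3, 10, 6).
Common perpendicular direction n = (-2, -4, -1) × (3, 4, -2) = (12, -7, 4).
With w = (-5, 10, -10) − (3, 10, 6) = (-8, 0, -16), w · n = -160.
Distance = |w · n| / |n| = |-160| / √209 ≈ 11.0674.

11.0674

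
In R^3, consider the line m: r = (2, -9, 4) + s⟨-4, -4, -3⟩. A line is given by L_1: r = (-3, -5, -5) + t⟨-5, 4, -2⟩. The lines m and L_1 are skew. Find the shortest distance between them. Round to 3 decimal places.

Common perpendicular direction n = (-4, -4, -3) × (-5, 4, -2) = (20, 7, -36).
With w = (-3, -5, -5) − (2, -9, 4) = (-5, 4, -9), w · n = 252.
Distance = |w · n| / |n| = |252| / √1745 ≈ 6.033.

6.033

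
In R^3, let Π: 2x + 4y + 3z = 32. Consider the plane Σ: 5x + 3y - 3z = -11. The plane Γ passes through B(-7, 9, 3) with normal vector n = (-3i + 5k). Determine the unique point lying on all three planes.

Γ: n·r = n·B gives -3x + 5z = 36.
Solving the 3×3 linear system 2x + 4y + 3z = 32, 5x + 3y - 3z = -11, -3x + 5z = 36 (e.g. by elimination or Cramer's rule, determinant = -7) gives (8, -5, 12).

(8, -5, 12)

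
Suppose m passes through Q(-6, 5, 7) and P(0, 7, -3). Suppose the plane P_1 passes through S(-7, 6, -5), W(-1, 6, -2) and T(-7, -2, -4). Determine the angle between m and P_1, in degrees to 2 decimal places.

A direction vector for m is P − Q = (6, 2, -10).
SW = (6, 0, 3), ST = (0, -8, 1); a normal to P_1 is SW × ST = (24, -6, -48).
Using S: P_1 has equation 24x - 6y - 48z = 36.
sin θ = |n·v| / (|n||v|) = |612| / (√2916 · √140) = 0.95784.
θ ≈ 73.30°.

73.30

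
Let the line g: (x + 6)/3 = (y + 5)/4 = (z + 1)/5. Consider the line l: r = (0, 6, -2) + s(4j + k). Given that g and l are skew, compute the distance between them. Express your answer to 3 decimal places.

6.972

g has direction (3, 4, 5) through (-6, -5, -1).
Common perpendicular direction n = (3, 4, 5) × (0, 4, 1) = (-16, -3, 12).
With w = (0, 6, -2) − (-6, -5, -1) = (6, 11, -1), w · n = -141.
Distance = |w · n| / |n| = |-141| / √409 ≈ 6.972.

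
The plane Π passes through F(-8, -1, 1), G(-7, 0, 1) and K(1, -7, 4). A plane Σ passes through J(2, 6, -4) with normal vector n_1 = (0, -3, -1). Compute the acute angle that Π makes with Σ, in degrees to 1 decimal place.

60.9

FG = (1, 1, 0), FK = (9, -6, 3); a normal to Π is FG × FK = (3, -3, -15).
Using F: Π has equation 3x - 3y - 15z = -36.
Σ: n_1·r = n_1·J gives -3y - z = -14.
cos θ = |n₁·n₂| / (|n₁||n₂|) = |24| / (√243 · √10).
θ = arccos(0.48686) ≈ 60.9°.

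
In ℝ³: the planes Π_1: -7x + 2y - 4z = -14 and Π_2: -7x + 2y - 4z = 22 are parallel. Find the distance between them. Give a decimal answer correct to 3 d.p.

4.334

Same normal n = (-7, 2, -4) with |n| = √69; distance = |-14 − 22| / |n| = 36/√69 ≈ 4.334.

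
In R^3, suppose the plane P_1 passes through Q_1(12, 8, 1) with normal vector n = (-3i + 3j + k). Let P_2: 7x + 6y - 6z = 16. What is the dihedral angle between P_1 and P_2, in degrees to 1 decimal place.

79.2

P_1: n·r = n·Q_1 gives -3x + 3y + z = -11.
cos θ = |n₁·n₂| / (|n₁||n₂|) = |-9| / (√19 · √121).
θ = arccos(0.18770) ≈ 79.2°.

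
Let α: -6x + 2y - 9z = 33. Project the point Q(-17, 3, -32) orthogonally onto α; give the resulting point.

Foot = Q − λn with λ = (n·Q − d)/|n|² = (396 − 33)/121 = 3.
Foot = (-17, 3, -32) − 3·(-6, 2, -9) = (1, -3, -5).

(1, -3, -5)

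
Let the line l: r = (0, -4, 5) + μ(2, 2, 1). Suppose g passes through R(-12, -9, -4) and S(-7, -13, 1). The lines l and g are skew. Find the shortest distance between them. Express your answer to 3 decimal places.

0.814

A direction vector for g is S − R = (5, -4, 5).
Common perpendicular direction n = (2, 2, 1) × (5, -4, 5) = (14, -5, -18).
With w = (-12, -9, -4) − (0, -4, 5) = (-12, -5, -9), w · n = 19.
Distance = |w · n| / |n| = |19| / √545 ≈ 0.814.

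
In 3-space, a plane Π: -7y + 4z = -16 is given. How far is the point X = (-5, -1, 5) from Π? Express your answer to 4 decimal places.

n·X − d = (0)·(-5) + (-7)·(-1) + (4)·(5) − (-16) = 43; |n| = √65.
Distance = |43| / √65 = 43/√65 ≈ 5.3335.

5.3335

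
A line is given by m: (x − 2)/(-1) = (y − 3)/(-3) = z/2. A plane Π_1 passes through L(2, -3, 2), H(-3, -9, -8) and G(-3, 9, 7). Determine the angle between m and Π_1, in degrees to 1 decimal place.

m has direction (-1, -3, 2) through (2, 3, 0).
LH = (-5, -6, -10), LG = (-5, 12, 5); a normal to Π_1 is LH × LG = (90, 75, -90).
Using L: Π_1 has equation 90x + 75y - 90z = -225.
sin θ = |n·v| / (|n||v|) = |-495| / (√21825 · √14) = 0.89550.
θ ≈ 63.6°.

63.6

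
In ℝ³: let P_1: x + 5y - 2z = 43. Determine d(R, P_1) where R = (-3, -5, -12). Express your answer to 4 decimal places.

8.5810

n·R − d = (1)·(-3) + (5)·(-5) + (-2)·(-12) − 43 = -47; |n| = √30.
Distance = |-47| / √30 = 47/√30 ≈ 8.5810.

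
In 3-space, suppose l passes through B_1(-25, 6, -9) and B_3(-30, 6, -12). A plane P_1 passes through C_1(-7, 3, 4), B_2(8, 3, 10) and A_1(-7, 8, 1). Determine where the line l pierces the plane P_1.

(-5, 6, 3)

A direction vector for l is B_3 − B_1 = (-5, 0, -3).
C_1B_2 = (15, 0, 6), C_1A_1 = (0, 5, -3); a normal to P_1 is C_1B_2 × C_1A_1 = (-30, 45, 75).
Using C_1: P_1 has equation -30x + 45y + 75z = 645.
Substitute r = (-25, 6, -9) + t(-5, 0, -3) into the plane: 345 + (-75)t = 645, so t = -4.
Intersection: (-25, 6, -9) + (-4)·(-5, 0, -3) = (-5, 6, 3).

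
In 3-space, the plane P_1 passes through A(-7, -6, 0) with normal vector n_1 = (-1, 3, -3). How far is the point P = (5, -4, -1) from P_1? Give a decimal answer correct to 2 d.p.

P_1: n_1·r = n_1·A gives -x + 3y - 3z = -11.
n·P − d = (-1)·(5) + (3)·(-4) + (-3)·(-1) − (-11) = -3; |n| = √19.
Distance = |-3| / √19 = 3/√19 ≈ 0.69.

0.69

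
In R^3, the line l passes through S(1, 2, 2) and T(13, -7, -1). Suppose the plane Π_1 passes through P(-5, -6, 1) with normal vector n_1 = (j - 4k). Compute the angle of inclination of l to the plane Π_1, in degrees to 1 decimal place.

2.7

A direction vector for l is T − S = (12, -9, -3).
Π_1: n_1·r = n_1·P gives y - 4z = -10.
sin θ = |n·v| / (|n||v|) = |3| / (√17 · √234) = 0.04757.
θ ≈ 2.7°.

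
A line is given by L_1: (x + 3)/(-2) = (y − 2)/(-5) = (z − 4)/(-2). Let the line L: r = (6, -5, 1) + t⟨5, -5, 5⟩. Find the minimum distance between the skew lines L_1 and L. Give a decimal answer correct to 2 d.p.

L_1 has direction (-2, -5, -2) through (-3, 2, 4).
Common perpendicular direction n = (-2, -5, -2) × (5, -5, 5) = (-35, 0, 35).
With w = (6, -5, 1) − (-3, 2, 4) = (9, -7, -3), w · n = -420.
Distance = |w · n| / |n| = |-420| / √2450 ≈ 8.49.

8.49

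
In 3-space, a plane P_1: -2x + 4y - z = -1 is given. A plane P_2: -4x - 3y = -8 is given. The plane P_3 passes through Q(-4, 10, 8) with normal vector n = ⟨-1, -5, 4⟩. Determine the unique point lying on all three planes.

(2, 0, -3)

P_3: n·r = n·Q gives -x - 5y + 4z = -14.
Solving the 3×3 linear system -2x + 4y - z = -1, -4x - 3y = -8, -x - 5y + 4z = -14 (e.g. by elimination or Cramer's rule, determinant = 71) gives (2, 0, -3).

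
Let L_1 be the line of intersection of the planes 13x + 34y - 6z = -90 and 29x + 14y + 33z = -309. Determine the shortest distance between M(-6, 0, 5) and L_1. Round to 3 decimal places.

Direction of L_1: (13, 34, -6) × (29, 14, 33) = (1206, -603, -804).
A point on L_1: solving the two plane equations with x = -4 gives (-4, -2, -5).
Taking (-4, -2, -5) on L_1 with direction v = (1206, -603, -804): w = M − (-4, -2, -5) = (-2, 2, 10), and w × v = (4422, 10452, -1206).
Distance = |w × v| / |v| = √130252824 / √2464461 ≈ 7.270.

7.270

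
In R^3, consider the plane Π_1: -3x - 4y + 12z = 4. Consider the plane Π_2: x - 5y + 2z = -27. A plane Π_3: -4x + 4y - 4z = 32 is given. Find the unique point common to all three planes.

Solving the 3×3 linear system -3x - 4y + 12z = 4, x - 5y + 2z = -27, -4x + 4y - 4z = 32 (e.g. by elimination or Cramer's rule, determinant = -212) gives (-4, 5, 1).

(-4, 5, 1)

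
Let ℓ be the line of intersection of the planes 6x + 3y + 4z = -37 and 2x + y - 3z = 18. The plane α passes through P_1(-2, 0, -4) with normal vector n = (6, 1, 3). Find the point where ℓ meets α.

Direction of ℓ: (6, 3, 4) × (2, 1, -3) = (-13, 26, 0).
A point on ℓ: solving the two plane equations with x = -4 gives (-4, 5, -7).
α: n·r = n·P_1 gives 6x + y + 3z = -24.
Substitute r = (-4, 5, -7) + t(-13, 26, 0) into the plane: -40 + (-52)t = -24, so t = -4/13.
Intersection: (-4, 5, -7) + (-4/13)·(-13, 26, 0) = (0, -3, -7).

(0, -3, -7)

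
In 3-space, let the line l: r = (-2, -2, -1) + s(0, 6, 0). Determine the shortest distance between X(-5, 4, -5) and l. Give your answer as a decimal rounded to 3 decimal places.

Taking (-2, -2, -1) on l with direction v = (0, 6, 0): w = X − (-2, -2, -1) = (-3, 6, -4), and w × v = (24, 0, -18).
Distance = |w × v| / |v| = √900 / √36 ≈ 5.000.

5.000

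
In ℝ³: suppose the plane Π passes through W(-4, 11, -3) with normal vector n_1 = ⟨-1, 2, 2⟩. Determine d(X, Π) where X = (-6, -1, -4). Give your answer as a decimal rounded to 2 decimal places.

Π: n_1·r = n_1·W gives -x + 2y + 2z = 20.
n·X − d = (-1)·(-6) + (2)·(-1) + (2)·(-4) − 20 = -24; |n| = √9.
Distance = |-24| / √9 = 24/√9 ≈ 8.00.

8.00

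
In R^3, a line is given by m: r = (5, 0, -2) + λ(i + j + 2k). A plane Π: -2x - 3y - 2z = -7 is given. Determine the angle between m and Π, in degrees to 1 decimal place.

63.0

sin θ = |n·v| / (|n||v|) = |-9| / (√17 · √6) = 0.89113.
θ ≈ 63.0°.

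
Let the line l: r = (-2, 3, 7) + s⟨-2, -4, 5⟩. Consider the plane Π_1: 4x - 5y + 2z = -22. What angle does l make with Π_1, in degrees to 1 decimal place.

29.3

sin θ = |n·v| / (|n||v|) = |22| / (√45 · √45) = 0.48889.
θ ≈ 29.3°.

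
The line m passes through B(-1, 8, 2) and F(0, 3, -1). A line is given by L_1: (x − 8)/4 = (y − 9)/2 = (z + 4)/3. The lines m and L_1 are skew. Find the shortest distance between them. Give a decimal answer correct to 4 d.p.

8.1119

A direction vector for m is F − B = (1, -5, -3).
L_1 has direction (4, 2, 3) through (8, 9, -4).
Common perpendicular direction n = (1, -5, -3) × (4, 2, 3) = (-9, -15, 22).
With w = (8, 9, -4) − (-1, 8, 2) = (9, 1, -6), w · n = -228.
Distance = |w · n| / |n| = |-228| / √790 ≈ 8.1119.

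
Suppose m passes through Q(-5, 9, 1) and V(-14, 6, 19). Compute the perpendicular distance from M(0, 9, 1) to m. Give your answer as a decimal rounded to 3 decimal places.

4.484

A direction vector for m is V − Q = (-9, -3, 18).
Taking (-5, 9, 1) on m with direction v = (-9, -3, 18): w = M − (-5, 9, 1) = (5, 0, 0), and w × v = (0, -90, -15).
Distance = |w × v| / |v| = √8325 / √414 ≈ 4.484.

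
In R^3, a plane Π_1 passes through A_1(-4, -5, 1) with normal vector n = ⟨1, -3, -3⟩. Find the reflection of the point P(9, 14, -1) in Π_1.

(13, 2, -13)

Π_1: n·r = n·A_1 gives x - 3y - 3z = 8.
λ = (n·P − d)/|n|² = (-30 − 8)/19 = -2.
Reflection = P − 2λn = (9, 14, -1) − (-4)·(1, -3, -3) = (13, 2, -13).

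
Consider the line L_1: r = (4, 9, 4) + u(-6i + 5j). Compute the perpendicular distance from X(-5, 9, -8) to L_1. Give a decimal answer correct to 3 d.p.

Taking (4, 9, 4) on L_1 with direction v = (-6, 5, 0): w = X − (4, 9, 4) = (-9, 0, -12), and w × v = (60, 72, -45).
Distance = |w × v| / |v| = √10809 / √61 ≈ 13.312.

13.312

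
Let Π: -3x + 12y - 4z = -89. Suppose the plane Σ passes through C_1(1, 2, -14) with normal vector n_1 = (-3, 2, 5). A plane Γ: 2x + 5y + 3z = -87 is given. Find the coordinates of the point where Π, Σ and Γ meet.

(-1, -11, -10)

Σ: n_1·r = n_1·C_1 gives -3x + 2y + 5z = -69.
Solving the 3×3 linear system -3x + 12y - 4z = -89, -3x + 2y + 5z = -69, 2x + 5y + 3z = -87 (e.g. by elimination or Cramer's rule, determinant = 361) gives (-1, -11, -10).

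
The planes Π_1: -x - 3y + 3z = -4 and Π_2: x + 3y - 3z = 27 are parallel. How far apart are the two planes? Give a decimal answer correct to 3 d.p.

5.277

Rescale Π_2 by 1/(-1): -x - 3y + 3z = -27. Then distance = |-4 − (-27)| / √19 ≈ 5.277.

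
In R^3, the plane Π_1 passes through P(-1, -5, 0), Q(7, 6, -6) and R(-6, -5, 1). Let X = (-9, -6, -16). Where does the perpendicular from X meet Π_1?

(-6, 0, -1)

PQ = (8, 11, -6), PR = (-5, 0, 1); a normal to Π_1 is PQ × PR = (11, 22, 55).
Using P: Π_1 has equation 11x + 22y + 55z = -121.
Foot = X − λn with λ = (n·X − d)/|n|² = (-1111 − (-121))/3630 = -3/11.
Foot = (-9, -6, -16) − (-3/11)·(11, 22, 55) = (-6, 0, -1).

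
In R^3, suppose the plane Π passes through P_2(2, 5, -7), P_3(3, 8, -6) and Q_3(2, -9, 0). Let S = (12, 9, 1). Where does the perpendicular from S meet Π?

P_2P_3 = (1, 3, 1), P_2Q_3 = (0, -14, 7); a normal to Π is P_2P_3 × P_2Q_3 = (35, -7, -14).
Using P_2: Π has equation 35x - 7y - 14z = 133.
Foot = S − λn with λ = (n·S − d)/|n|² = (343 − 133)/1470 = 1/7.
Foot = (12, 9, 1) − (1/7)·(35, -7, -14) = (7, 10, 3).

(7, 10, 3)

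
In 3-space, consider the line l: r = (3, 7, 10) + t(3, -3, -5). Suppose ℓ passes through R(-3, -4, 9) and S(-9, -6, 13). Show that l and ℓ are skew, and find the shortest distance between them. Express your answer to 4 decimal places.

A direction vector for ℓ is S − R = (-6, -2, 4).
Common perpendicular direction n = (3, -3, -5) × (-6, -2, 4) = (-22, 18, -24).
With w = (-3, -4, 9) − (3, 7, 10) = (-6, -11, -1), w · n = -42.
Since n ≠ 0 the lines are not parallel, and w · n = -42 ≠ 0 so they do not intersect; hence they are skew.
Distance = |w · n| / |n| = |-42| / √1384 ≈ 1.1290.

1.1290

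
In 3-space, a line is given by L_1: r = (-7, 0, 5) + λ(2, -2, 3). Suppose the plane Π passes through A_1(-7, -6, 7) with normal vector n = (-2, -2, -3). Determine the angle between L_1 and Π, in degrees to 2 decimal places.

Π: n·r = n·A_1 gives -2x - 2y - 3z = 5.
sin θ = |n·v| / (|n||v|) = |-9| / (√17 · √17) = 0.52941.
θ ≈ 31.97°.

31.97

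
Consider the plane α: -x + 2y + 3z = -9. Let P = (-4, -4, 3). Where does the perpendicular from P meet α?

Foot = P − λn with λ = (n·P − d)/|n|² = (5 − (-9))/14 = 1.
Foot = (-4, -4, 3) − 1·(-1, 2, 3) = (-3, -6, 0).

(-3, -6, 0)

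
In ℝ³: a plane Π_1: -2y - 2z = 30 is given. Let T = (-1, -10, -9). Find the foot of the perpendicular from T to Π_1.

(-1, -8, -7)

Foot = T − λn with λ = (n·T − d)/|n|² = (38 − 30)/8 = 1.
Foot = (-1, -10, -9) − 1·(0, -2, -2) = (-1, -8, -7).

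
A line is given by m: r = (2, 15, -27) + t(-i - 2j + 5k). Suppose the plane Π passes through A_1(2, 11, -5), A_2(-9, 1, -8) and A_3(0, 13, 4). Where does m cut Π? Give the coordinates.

A_1A_2 = (-11, -10, -3), A_1A_3 = (-2, 2, 9); a normal to Π is A_1A_2 × A_1A_3 = (-84, 105, -42).
Using A_1: Π has equation -84x + 105y - 42z = 1197.
Substitute r = (2, 15, -27) + t(-1, -2, 5) into the plane: 2541 + (-336)t = 1197, so t = 4.
Intersection: (2, 15, -27) + 4·(-1, -2, 5) = (-2, 7, -7).

(-2, 7, -7)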